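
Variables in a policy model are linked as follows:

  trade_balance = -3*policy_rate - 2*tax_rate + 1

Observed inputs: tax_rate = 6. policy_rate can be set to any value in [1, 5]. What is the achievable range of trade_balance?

-26 to -14

Substituting into the trade_balance equation gives trade_balance = -3*policy_rate - 11.
Linear in policy_rate, so extremes are at the endpoints: policy_rate = 1 gives trade_balance = -14; policy_rate = 5 gives trade_balance = -26.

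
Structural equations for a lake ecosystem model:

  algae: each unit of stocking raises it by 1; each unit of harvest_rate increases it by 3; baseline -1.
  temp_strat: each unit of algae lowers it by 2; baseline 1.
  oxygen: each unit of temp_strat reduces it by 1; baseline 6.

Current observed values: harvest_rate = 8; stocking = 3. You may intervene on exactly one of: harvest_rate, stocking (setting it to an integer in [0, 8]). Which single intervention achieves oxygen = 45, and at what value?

set harvest_rate = 6

Intervening on harvest_rate: with other inputs at their observed values, oxygen = 6*harvest_rate + 9. Solving for 45 gives harvest_rate = 6, within [0, 8].
Intervening on stocking: oxygen = 2*stocking + 51. Reaching 45 requires stocking = -3, outside [0, 8].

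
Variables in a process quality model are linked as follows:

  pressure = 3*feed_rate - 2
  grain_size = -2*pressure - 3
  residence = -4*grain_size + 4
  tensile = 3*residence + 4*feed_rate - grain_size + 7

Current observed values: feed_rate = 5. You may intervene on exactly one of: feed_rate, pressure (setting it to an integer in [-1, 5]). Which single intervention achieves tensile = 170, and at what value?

Intervening on feed_rate: with other inputs at their observed values, tensile = 82*feed_rate + 6. Solving for 170 gives feed_rate = 2, within [-1, 5].
Intervening on pressure: tensile = 26*pressure + 78. Reaching 170 requires pressure = 46/13, not an integer.

set feed_rate = 2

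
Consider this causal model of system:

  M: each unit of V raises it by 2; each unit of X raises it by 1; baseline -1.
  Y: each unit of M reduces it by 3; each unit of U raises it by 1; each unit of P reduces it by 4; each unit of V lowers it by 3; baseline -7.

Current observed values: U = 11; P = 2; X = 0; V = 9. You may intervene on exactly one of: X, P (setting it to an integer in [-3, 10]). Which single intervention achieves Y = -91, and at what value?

set X = 3

Intervening on X: with other inputs at their observed values, Y = -3*X - 82. Solving for -91 gives X = 3, within [-3, 10].
Intervening on P: Y = -4*P - 74. Reaching -91 requires P = 17/4, not an integer.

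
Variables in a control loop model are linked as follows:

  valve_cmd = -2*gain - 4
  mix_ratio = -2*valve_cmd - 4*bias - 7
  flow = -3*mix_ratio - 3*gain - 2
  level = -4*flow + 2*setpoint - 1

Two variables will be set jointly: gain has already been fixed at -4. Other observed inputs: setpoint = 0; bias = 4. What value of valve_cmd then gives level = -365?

With gain held at -4:
Intervening on valve_cmd fixes its value directly, overriding its dependence on gain.
Substituting into the mix_ratio equation gives mix_ratio = -2*valve_cmd - 23.
So flow = 6*valve_cmd + 79.
This gives level = -24*valve_cmd - 317.
Solve -24*valve_cmd - 317 = -365: valve_cmd = (-365 + 317) / -24 = 2.

valve_cmd = 2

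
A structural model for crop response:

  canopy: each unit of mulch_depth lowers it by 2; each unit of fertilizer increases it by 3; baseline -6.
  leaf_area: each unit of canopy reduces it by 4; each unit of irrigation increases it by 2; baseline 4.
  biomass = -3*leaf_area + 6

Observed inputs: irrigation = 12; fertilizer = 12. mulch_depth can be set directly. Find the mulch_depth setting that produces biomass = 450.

Substituting into the canopy equation gives canopy = -2*mulch_depth + 30.
Substituting into the leaf_area equation gives leaf_area = 8*mulch_depth - 92.
Substituting into the biomass equation gives biomass = -24*mulch_depth + 282.
Solve -24*mulch_depth + 282 = 450: mulch_depth = (450 - 282) / -24 = -7.

mulch_depth = -7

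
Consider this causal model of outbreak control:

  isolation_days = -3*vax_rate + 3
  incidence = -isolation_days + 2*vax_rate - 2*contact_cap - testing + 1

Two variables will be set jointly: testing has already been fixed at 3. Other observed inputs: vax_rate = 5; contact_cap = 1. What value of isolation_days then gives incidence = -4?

isolation_days = 10

With testing held at 3:
Intervening on isolation_days fixes its value directly, overriding its dependence on vax_rate.
Substituting into the incidence equation gives incidence = -isolation_days + 6.
Solve -isolation_days + 6 = -4: isolation_days = (-4 - 6) / -1 = 10.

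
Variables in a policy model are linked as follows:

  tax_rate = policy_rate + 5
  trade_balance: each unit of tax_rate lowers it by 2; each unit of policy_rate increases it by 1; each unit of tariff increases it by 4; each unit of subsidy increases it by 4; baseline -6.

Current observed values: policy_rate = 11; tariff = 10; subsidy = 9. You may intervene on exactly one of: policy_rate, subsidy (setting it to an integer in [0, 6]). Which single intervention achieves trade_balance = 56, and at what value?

set policy_rate = 4

Intervening on policy_rate: with other inputs at their observed values, trade_balance = -policy_rate + 60. Solving for 56 gives policy_rate = 4, within [0, 6].
Intervening on subsidy: trade_balance = 4*subsidy + 13. Reaching 56 requires subsidy = 43/4, not an integer.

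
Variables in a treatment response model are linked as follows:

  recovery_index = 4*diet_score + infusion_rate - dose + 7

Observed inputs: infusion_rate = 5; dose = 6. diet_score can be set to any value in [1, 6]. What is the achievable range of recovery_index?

Substituting into the recovery_index equation gives recovery_index = 4*diet_score + 6.
Linear in diet_score, so extremes are at the endpoints: diet_score = 1 gives recovery_index = 10; diet_score = 6 gives recovery_index = 30.

10 to 30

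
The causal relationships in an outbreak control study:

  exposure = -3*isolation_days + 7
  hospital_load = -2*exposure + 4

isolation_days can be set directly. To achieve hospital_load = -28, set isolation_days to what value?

isolation_days = -3

Substituting into the hospital_load equation gives hospital_load = 6*isolation_days - 10.
Solve 6*isolation_days - 10 = -28: isolation_days = (-28 + 10) / 6 = -3.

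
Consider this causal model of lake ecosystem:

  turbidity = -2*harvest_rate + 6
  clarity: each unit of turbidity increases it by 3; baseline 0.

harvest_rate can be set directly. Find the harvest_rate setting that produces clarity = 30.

Substituting into the clarity equation gives clarity = -6*harvest_rate + 18.
Solve -6*harvest_rate + 18 = 30: harvest_rate = (30 - 18) / -6 = -2.

harvest_rate = -2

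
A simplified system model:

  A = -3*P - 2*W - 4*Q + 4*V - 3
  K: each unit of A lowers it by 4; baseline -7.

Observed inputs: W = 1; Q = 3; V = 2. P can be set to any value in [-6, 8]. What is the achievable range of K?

-43 to 125

Substituting into the A equation gives A = -3*P - 9.
So K = 12*P + 29.
Linear in P, so extremes are at the endpoints: P = -6 gives K = -43; P = 8 gives K = 125.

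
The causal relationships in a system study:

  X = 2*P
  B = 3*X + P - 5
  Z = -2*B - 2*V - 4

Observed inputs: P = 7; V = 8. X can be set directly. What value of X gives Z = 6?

Intervening on X fixes its value directly, overriding its dependence on P.
Substituting into the B equation gives B = 3*X + 2.
Z becomes -6*X - 24.
Solve -6*X - 24 = 6: X = (6 + 24) / -6 = -5.

X = -5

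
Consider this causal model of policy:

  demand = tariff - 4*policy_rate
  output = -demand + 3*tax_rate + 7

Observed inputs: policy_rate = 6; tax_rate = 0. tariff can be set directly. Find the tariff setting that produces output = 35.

Substituting into the demand equation gives demand = tariff - 24.
Substituting into the output equation gives output = -tariff + 31.
Solve -tariff + 31 = 35: tariff = (35 - 31) / -1 = -4.

tariff = -4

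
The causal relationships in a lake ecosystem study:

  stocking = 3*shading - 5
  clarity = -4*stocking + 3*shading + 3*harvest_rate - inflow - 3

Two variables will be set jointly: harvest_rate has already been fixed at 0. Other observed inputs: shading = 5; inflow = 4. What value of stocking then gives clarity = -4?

With harvest_rate held at 0:
Intervening on stocking fixes its value directly, overriding its dependence on shading.
Substituting into the clarity equation gives clarity = -4*stocking + 8.
Solve -4*stocking + 8 = -4: stocking = (-4 - 8) / -4 = 3.

stocking = 3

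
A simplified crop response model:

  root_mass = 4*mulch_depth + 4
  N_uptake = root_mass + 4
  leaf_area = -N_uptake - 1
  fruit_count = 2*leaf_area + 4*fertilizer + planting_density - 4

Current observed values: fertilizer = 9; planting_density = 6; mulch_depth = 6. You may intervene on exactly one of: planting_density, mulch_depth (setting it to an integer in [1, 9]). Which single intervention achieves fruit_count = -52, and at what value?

Intervening on planting_density: fruit_count = planting_density - 34. Reaching -52 requires planting_density = -18, outside [1, 9].
Intervening on mulch_depth: with other inputs at their observed values, fruit_count = -8*mulch_depth + 20. Solving for -52 gives mulch_depth = 9, within [1, 9].

set mulch_depth = 9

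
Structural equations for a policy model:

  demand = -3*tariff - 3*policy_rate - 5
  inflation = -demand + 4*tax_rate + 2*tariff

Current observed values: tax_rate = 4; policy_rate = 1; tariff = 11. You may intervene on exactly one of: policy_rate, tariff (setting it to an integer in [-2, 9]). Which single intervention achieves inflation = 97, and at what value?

set policy_rate = 7

Intervening on policy_rate: with other inputs at their observed values, inflation = 3*policy_rate + 76. Solving for 97 gives policy_rate = 7, within [-2, 9].
Intervening on tariff: inflation = 5*tariff + 24. Reaching 97 requires tariff = 73/5, not an integer.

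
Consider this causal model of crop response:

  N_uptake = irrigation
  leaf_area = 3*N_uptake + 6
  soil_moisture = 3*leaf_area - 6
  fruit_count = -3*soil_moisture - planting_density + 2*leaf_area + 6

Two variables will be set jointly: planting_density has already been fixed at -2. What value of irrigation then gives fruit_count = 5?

irrigation = -1

With planting_density held at -2:
Substituting into the leaf_area equation gives leaf_area = 3*irrigation + 6.
Substituting into the soil_moisture equation gives soil_moisture = 9*irrigation + 12.
fruit_count becomes -21*irrigation - 16.
Solve -21*irrigation - 16 = 5: irrigation = (5 + 16) / -21 = -1.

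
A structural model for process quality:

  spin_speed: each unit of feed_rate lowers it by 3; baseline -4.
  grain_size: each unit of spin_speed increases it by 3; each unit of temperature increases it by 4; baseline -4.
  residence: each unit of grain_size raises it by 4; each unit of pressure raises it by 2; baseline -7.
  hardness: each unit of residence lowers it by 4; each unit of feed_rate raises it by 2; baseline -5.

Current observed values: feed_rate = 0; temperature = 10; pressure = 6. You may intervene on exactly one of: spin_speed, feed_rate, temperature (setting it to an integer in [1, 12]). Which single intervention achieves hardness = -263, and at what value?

set feed_rate = 1

Intervening on spin_speed: hardness = -48*spin_speed - 601. Reaching -263 requires spin_speed = -169/24, not an integer.
Intervening on feed_rate: with other inputs at their observed values, hardness = 146*feed_rate - 409. Solving for -263 gives feed_rate = 1, within [1, 12].
Intervening on temperature: hardness = -64*temperature + 231. Reaching -263 requires temperature = 247/32, not an integer.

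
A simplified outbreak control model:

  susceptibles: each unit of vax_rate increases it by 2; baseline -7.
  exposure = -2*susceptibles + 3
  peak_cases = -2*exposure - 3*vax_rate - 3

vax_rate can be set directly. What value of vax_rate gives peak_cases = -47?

vax_rate = -2

Substituting into the exposure equation gives exposure = -4*vax_rate + 17.
So peak_cases = 5*vax_rate - 37.
Solve 5*vax_rate - 37 = -47: vax_rate = (-47 + 37) / 5 = -2.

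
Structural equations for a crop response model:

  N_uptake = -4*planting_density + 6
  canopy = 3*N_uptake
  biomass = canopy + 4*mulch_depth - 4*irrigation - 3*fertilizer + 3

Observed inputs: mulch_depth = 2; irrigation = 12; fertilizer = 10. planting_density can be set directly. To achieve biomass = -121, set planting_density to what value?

Substituting into the canopy equation gives canopy = -12*planting_density + 18.
biomass becomes -12*planting_density - 49.
Solve -12*planting_density - 49 = -121: planting_density = (-121 + 49) / -12 = 6.

planting_density = 6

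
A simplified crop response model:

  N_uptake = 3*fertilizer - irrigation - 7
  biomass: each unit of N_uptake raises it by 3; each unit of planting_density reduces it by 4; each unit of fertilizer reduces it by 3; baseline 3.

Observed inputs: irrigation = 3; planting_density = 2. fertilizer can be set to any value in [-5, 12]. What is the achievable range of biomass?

-65 to 37

Substituting into the N_uptake equation gives N_uptake = 3*fertilizer - 10.
Substituting into the biomass equation gives biomass = 6*fertilizer - 35.
Linear in fertilizer, so extremes are at the endpoints: fertilizer = -5 gives biomass = -65; fertilizer = 12 gives biomass = 37.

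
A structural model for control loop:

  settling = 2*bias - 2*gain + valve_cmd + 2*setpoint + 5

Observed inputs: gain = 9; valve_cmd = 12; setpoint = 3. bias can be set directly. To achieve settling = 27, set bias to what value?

bias = 11

Substituting into the settling equation gives settling = 2*bias + 5.
Solve 2*bias + 5 = 27: bias = (27 - 5) / 2 = 11.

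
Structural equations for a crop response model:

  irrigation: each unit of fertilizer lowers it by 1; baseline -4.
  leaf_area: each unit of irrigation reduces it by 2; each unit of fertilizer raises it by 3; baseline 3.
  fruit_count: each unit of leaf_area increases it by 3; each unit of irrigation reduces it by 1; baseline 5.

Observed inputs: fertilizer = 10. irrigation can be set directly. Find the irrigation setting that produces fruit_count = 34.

Intervening on irrigation fixes its value directly, overriding its dependence on fertilizer.
Substituting into the leaf_area equation gives leaf_area = -2*irrigation + 33.
fruit_count becomes -7*irrigation + 104.
Solve -7*irrigation + 104 = 34: irrigation = (34 - 104) / -7 = 10.

irrigation = 10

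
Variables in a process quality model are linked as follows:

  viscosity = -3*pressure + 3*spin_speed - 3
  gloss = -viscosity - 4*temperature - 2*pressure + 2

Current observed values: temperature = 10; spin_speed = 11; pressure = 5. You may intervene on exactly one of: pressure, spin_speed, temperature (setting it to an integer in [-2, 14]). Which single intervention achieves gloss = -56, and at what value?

set pressure = 12

Intervening on pressure: with other inputs at their observed values, gloss = pressure - 68. Solving for -56 gives pressure = 12, within [-2, 14].
Intervening on spin_speed: gloss = -3*spin_speed - 30. Reaching -56 requires spin_speed = 26/3, not an integer.
Intervening on temperature: gloss = -4*temperature - 23. Reaching -56 requires temperature = 33/4, not an integer.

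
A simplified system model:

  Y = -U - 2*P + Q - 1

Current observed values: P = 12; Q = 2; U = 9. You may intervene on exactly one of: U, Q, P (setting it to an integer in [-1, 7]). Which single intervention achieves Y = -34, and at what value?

set Q = 0

Intervening on U: Y = -U - 23. Reaching -34 requires U = 11, outside [-1, 7].
Intervening on Q: with other inputs at their observed values, Y = Q - 34. Solving for -34 gives Q = 0, within [-1, 7].
Intervening on P: Y = -2*P - 8. Reaching -34 requires P = 13, outside [-1, 7].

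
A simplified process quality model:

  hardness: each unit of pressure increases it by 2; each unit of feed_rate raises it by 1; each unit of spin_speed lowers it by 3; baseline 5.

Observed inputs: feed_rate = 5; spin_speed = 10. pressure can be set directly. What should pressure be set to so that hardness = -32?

pressure = -6

Substituting into the hardness equation gives hardness = 2*pressure - 20.
Solve 2*pressure - 20 = -32: pressure = (-32 + 20) / 2 = -6.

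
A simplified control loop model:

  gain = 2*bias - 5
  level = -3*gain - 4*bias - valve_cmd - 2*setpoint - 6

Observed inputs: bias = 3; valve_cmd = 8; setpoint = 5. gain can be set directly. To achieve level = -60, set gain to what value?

Intervening on gain fixes its value directly, overriding its dependence on bias.
Substituting into the level equation gives level = -3*gain - 36.
Solve -3*gain - 36 = -60: gain = (-60 + 36) / -3 = 8.

gain = 8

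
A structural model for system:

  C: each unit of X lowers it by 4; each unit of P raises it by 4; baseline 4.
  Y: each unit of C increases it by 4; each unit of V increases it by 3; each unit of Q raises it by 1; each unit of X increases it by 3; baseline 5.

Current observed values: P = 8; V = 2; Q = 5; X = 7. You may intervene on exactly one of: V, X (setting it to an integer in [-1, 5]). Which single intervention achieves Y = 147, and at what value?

Intervening on V: Y = 3*V + 63. Reaching 147 requires V = 28, outside [-1, 5].
Intervening on X: with other inputs at their observed values, Y = -13*X + 160. Solving for 147 gives X = 1, within [-1, 5].

set X = 1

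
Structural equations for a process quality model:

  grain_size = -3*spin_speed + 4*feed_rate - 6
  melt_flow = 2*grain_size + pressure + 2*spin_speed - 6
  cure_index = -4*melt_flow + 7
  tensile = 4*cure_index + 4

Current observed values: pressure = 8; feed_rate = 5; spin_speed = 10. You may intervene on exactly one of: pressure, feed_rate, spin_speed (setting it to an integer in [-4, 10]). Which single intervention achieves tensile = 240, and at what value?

set pressure = 5

Intervening on pressure: with other inputs at their observed values, tensile = -16*pressure + 320. Solving for 240 gives pressure = 5, within [-4, 10].
Intervening on feed_rate: tensile = -128*feed_rate + 832. Reaching 240 requires feed_rate = 37/8, not an integer.
Intervening on spin_speed: tensile = 64*spin_speed - 448. Reaching 240 requires spin_speed = 43/4, not an integer.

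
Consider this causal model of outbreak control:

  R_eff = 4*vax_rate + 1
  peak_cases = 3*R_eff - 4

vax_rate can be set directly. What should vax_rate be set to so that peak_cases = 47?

Substituting into the peak_cases equation gives peak_cases = 12*vax_rate - 1.
Solve 12*vax_rate - 1 = 47: vax_rate = (47 + 1) / 12 = 4.

vax_rate = 4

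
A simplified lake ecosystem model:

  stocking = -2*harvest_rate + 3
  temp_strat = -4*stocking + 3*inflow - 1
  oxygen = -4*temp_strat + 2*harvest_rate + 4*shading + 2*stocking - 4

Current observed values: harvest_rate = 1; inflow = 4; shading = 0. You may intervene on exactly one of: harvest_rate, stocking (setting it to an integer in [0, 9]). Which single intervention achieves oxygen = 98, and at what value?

Intervening on harvest_rate: oxygen = -34*harvest_rate + 6. Reaching 98 requires harvest_rate = -46/17, not an integer.
Intervening on stocking: with other inputs at their observed values, oxygen = 18*stocking - 46. Solving for 98 gives stocking = 8, within [0, 9].

set stocking = 8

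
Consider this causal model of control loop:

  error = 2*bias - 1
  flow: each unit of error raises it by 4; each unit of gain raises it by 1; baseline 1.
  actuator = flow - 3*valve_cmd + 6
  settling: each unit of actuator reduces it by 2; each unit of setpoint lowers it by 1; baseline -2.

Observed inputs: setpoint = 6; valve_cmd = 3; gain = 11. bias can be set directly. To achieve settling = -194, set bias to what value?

bias = 11

Substituting into the flow equation gives flow = 8*bias + 8.
This gives actuator = 8*bias + 5.
settling becomes -16*bias - 18.
Solve -16*bias - 18 = -194: bias = (-194 + 18) / -16 = 11.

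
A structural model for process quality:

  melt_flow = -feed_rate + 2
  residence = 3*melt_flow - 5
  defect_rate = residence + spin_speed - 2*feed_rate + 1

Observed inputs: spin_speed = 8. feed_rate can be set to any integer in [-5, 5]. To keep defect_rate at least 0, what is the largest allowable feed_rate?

Substituting into the residence equation gives residence = -3*feed_rate + 1.
Substituting into the defect_rate equation gives defect_rate = -5*feed_rate + 10.
Require -5*feed_rate + 10 ≥ 0, so feed_rate ≤ 2.
The largest integer in [-5, 5] satisfying this is 2.

feed_rate = 2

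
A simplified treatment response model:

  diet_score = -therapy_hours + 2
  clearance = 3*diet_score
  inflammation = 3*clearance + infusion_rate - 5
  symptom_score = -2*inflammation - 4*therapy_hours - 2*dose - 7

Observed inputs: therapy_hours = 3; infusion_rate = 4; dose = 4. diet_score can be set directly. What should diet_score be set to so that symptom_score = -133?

Intervening on diet_score fixes its value directly, overriding its dependence on therapy_hours.
Substituting into the inflammation equation gives inflammation = 9*diet_score - 1.
Substituting into the symptom_score equation gives symptom_score = -18*diet_score - 25.
Solve -18*diet_score - 25 = -133: diet_score = (-133 + 25) / -18 = 6.

diet_score = 6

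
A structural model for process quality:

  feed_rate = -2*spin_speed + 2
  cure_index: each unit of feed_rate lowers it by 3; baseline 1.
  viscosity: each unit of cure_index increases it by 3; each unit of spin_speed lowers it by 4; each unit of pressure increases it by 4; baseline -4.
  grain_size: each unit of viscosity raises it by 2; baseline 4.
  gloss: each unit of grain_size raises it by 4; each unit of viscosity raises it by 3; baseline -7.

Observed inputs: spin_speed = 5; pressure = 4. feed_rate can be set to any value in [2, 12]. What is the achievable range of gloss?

Intervening on feed_rate fixes its value directly, overriding its dependence on spin_speed.
Substituting into the viscosity equation gives viscosity = -9*feed_rate - 5.
This gives grain_size = -18*feed_rate - 6.
gloss becomes -99*feed_rate - 46.
Linear in feed_rate, so extremes are at the endpoints: feed_rate = 2 gives gloss = -244; feed_rate = 12 gives gloss = -1234.

-1234 to -244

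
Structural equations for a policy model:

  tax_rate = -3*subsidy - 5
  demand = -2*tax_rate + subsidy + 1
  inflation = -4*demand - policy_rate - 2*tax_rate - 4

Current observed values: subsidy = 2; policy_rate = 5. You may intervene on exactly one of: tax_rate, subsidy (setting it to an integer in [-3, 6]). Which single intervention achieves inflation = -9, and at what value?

set tax_rate = 2

Intervening on tax_rate: with other inputs at their observed values, inflation = 6*tax_rate - 21. Solving for -9 gives tax_rate = 2, within [-3, 6].
Intervening on subsidy: inflation = -22*subsidy - 43. Reaching -9 requires subsidy = -17/11, not an integer.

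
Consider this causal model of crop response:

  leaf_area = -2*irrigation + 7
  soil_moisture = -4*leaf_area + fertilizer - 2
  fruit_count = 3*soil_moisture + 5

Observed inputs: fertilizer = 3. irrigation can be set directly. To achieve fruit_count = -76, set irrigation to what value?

Substituting into the soil_moisture equation gives soil_moisture = 8*irrigation - 27.
fruit_count becomes 24*irrigation - 76.
Solve 24*irrigation - 76 = -76: irrigation = (-76 + 76) / 24 = 0.

irrigation = 0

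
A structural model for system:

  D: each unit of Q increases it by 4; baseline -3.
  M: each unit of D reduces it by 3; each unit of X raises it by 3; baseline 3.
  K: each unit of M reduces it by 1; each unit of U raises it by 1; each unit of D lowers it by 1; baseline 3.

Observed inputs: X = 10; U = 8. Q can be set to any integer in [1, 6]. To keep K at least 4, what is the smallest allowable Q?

Substituting into the M equation gives M = -12*Q + 42.
K becomes 8*Q - 28.
Require 8*Q - 28 ≥ 4, so Q ≥ 4.
The smallest integer in [1, 6] satisfying this is 4.

Q = 4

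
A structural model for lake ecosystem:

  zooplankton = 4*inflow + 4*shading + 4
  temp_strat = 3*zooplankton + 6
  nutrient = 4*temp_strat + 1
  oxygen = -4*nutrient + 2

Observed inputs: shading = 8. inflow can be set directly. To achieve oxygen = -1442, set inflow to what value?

inflow = -2

Substituting into the zooplankton equation gives zooplankton = 4*inflow + 36.
temp_strat becomes 12*inflow + 114.
Substituting into the nutrient equation gives nutrient = 48*inflow + 457.
Substituting into the oxygen equation gives oxygen = -192*inflow - 1826.
Solve -192*inflow - 1826 = -1442: inflow = (-1442 + 1826) / -192 = -2.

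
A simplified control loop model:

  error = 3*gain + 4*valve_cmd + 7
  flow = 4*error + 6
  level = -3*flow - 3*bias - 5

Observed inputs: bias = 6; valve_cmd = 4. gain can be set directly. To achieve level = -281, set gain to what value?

Substituting into the error equation gives error = 3*gain + 23.
So flow = 12*gain + 98.
This gives level = -36*gain - 317.
Solve -36*gain - 317 = -281: gain = (-281 + 317) / -36 = -1.

gain = -1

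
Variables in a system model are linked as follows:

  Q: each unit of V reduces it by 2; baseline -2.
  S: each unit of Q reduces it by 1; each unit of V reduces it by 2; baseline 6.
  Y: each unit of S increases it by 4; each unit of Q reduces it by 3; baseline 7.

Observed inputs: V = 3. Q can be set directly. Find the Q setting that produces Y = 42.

Q = -5

Intervening on Q fixes its value directly, overriding its dependence on V.
Substituting into the S equation gives S = -Q.
Substituting into the Y equation gives Y = -7*Q + 7.
Solve -7*Q + 7 = 42: Q = (42 - 7) / -7 = -5.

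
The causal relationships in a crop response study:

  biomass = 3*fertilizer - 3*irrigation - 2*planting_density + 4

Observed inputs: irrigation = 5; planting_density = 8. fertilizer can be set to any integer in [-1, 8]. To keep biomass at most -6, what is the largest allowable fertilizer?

Substituting into the biomass equation gives biomass = 3*fertilizer - 27.
Require 3*fertilizer - 27 ≤ -6, so fertilizer ≤ 7.
The largest integer in [-1, 8] satisfying this is 7.

fertilizer = 7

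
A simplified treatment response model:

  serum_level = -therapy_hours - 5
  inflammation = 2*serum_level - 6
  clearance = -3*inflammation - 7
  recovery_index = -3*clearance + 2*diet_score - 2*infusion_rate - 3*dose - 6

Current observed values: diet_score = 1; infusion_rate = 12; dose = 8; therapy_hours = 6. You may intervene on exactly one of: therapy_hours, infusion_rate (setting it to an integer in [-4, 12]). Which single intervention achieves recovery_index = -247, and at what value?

Intervening on therapy_hours: with other inputs at their observed values, recovery_index = -18*therapy_hours - 175. Solving for -247 gives therapy_hours = 4, within [-4, 12].
Intervening on infusion_rate: recovery_index = -2*infusion_rate - 259. Reaching -247 requires infusion_rate = -6, outside [-4, 12].

set therapy_hours = 4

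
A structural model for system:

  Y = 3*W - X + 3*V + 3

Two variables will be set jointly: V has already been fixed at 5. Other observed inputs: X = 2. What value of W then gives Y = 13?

W = -1

With V held at 5:
Substituting into the Y equation gives Y = 3*W + 16.
Solve 3*W + 16 = 13: W = (13 - 16) / 3 = -1.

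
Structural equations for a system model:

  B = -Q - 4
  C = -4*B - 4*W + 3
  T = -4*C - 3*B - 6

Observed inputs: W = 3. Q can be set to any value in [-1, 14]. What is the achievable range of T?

-204 to -9

Substituting into the C equation gives C = 4*Q + 7.
Substituting into the T equation gives T = -13*Q - 22.
Linear in Q, so extremes are at the endpoints: Q = -1 gives T = -9; Q = 14 gives T = -204.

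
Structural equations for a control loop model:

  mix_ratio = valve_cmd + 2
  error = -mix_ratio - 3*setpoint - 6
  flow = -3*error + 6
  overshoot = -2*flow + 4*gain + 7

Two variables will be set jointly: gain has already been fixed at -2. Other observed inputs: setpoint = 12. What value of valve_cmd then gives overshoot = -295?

valve_cmd = 3

With gain held at -2:
Substituting into the error equation gives error = -valve_cmd - 44.
flow becomes 3*valve_cmd + 138.
This gives overshoot = -6*valve_cmd - 277.
Solve -6*valve_cmd - 277 = -295: valve_cmd = (-295 + 277) / -6 = 3.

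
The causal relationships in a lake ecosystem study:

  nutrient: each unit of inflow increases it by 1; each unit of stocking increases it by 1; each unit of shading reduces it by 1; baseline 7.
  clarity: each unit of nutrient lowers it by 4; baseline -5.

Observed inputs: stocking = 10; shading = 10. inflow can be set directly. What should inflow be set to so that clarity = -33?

Substituting into the nutrient equation gives nutrient = inflow + 7.
So clarity = -4*inflow - 33.
Solve -4*inflow - 33 = -33: inflow = (-33 + 33) / -4 = 0.

inflow = 0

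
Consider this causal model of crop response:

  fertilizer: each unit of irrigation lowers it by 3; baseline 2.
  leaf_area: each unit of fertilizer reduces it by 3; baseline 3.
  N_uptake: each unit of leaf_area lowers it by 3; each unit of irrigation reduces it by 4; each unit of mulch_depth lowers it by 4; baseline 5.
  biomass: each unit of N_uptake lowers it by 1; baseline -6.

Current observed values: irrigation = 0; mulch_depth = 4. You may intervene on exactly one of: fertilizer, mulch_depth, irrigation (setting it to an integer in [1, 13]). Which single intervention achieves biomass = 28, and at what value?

set mulch_depth = 12

Intervening on fertilizer: biomass = -9*fertilizer + 14. Reaching 28 requires fertilizer = -14/9, not an integer.
Intervening on mulch_depth: with other inputs at their observed values, biomass = 4*mulch_depth - 20. Solving for 28 gives mulch_depth = 12, within [1, 13].
Intervening on irrigation: biomass = 31*irrigation - 4. Reaching 28 requires irrigation = 32/31, not an integer.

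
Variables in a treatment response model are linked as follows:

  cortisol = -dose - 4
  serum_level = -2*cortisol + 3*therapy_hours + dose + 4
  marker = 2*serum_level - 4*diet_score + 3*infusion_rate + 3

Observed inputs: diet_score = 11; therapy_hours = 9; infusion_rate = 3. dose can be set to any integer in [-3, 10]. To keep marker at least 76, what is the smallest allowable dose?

dose = 5

Substituting into the serum_level equation gives serum_level = 3*dose + 39.
Substituting into the marker equation gives marker = 6*dose + 46.
Require 6*dose + 46 ≥ 76, so dose ≥ 5.
The smallest integer in [-3, 10] satisfying this is 5.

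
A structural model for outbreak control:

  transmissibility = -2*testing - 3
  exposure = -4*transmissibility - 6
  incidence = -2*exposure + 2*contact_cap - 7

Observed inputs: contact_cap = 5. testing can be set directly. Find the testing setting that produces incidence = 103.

Substituting into the exposure equation gives exposure = 8*testing + 6.
incidence becomes -16*testing - 9.
Solve -16*testing - 9 = 103: testing = (103 + 9) / -16 = -7.

testing = -7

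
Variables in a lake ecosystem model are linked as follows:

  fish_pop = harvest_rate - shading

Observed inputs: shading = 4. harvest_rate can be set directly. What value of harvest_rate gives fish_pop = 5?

harvest_rate = 9

Substituting into the fish_pop equation gives fish_pop = harvest_rate - 4.
Solve harvest_rate - 4 = 5: harvest_rate = (5 + 4) / 1 = 9.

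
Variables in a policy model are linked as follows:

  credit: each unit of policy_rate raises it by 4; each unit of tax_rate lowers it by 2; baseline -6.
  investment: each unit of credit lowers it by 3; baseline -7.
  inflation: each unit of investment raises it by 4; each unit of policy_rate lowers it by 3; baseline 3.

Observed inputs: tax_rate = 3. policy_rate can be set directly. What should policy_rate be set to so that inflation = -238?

Substituting into the credit equation gives credit = 4*policy_rate - 12.
Substituting into the investment equation gives investment = -12*policy_rate + 29.
This gives inflation = -51*policy_rate + 119.
Solve -51*policy_rate + 119 = -238: policy_rate = (-238 - 119) / -51 = 7.

policy_rate = 7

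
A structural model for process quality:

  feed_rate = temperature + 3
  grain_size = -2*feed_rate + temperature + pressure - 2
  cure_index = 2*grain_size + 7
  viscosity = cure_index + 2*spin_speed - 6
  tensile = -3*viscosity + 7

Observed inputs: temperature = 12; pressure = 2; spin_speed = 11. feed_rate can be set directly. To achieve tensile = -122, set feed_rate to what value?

Intervening on feed_rate fixes its value directly, overriding its dependence on temperature.
Substituting into the grain_size equation gives grain_size = -2*feed_rate + 12.
So cure_index = -4*feed_rate + 31.
Substituting into the viscosity equation gives viscosity = -4*feed_rate + 47.
Substituting into the tensile equation gives tensile = 12*feed_rate - 134.
Solve 12*feed_rate - 134 = -122: feed_rate = (-122 + 134) / 12 = 1.

feed_rate = 1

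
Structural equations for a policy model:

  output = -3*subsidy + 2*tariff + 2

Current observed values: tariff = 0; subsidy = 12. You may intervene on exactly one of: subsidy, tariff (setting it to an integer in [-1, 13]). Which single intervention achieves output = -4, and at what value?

set subsidy = 2

Intervening on subsidy: with other inputs at their observed values, output = -3*subsidy + 2. Solving for -4 gives subsidy = 2, within [-1, 13].
Intervening on tariff: output = 2*tariff - 34. Reaching -4 requires tariff = 15, outside [-1, 13].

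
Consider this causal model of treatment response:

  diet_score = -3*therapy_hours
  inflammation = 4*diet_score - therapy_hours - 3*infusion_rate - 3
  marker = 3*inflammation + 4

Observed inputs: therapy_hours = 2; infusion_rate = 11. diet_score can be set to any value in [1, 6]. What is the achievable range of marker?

Intervening on diet_score fixes its value directly, overriding its dependence on therapy_hours.
Substituting into the inflammation equation gives inflammation = 4*diet_score - 38.
Substituting into the marker equation gives marker = 12*diet_score - 110.
Linear in diet_score, so extremes are at the endpoints: diet_score = 1 gives marker = -98; diet_score = 6 gives marker = -38.

-98 to -38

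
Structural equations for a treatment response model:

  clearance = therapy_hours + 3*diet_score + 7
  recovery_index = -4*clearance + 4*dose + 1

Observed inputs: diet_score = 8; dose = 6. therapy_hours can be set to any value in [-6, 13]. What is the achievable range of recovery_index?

-151 to -75

Substituting into the clearance equation gives clearance = therapy_hours + 31.
Substituting into the recovery_index equation gives recovery_index = -4*therapy_hours - 99.
Linear in therapy_hours, so extremes are at the endpoints: therapy_hours = -6 gives recovery_index = -75; therapy_hours = 13 gives recovery_index = -151.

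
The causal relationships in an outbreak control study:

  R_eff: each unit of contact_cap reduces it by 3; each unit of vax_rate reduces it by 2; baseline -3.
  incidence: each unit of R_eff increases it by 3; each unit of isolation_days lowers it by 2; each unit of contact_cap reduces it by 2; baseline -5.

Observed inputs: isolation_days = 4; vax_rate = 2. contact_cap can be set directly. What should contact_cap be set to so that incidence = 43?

Substituting into the R_eff equation gives R_eff = -3*contact_cap - 7.
So incidence = -11*contact_cap - 34.
Solve -11*contact_cap - 34 = 43: contact_cap = (43 + 34) / -11 = -7.

contact_cap = -7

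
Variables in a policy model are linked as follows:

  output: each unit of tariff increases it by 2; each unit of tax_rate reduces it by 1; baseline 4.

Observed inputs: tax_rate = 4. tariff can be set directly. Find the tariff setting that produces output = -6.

Substituting into the output equation gives output = 2*tariff.
Solve 2*tariff = -6: tariff = -6 / 2 = -3.

tariff = -3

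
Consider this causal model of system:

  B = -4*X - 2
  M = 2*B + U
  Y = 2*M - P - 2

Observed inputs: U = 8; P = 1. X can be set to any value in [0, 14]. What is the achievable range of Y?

-219 to 5

Substituting into the M equation gives M = -8*X + 4.
This gives Y = -16*X + 5.
Linear in X, so extremes are at the endpoints: X = 0 gives Y = 5; X = 14 gives Y = -219.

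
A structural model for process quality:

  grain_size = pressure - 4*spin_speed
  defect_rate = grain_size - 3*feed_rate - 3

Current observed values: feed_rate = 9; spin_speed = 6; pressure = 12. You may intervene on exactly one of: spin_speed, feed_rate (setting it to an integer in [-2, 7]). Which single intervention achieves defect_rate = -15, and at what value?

Intervening on spin_speed: defect_rate = -4*spin_speed - 18. Reaching -15 requires spin_speed = -3/4, not an integer.
Intervening on feed_rate: with other inputs at their observed values, defect_rate = -3*feed_rate - 15. Solving for -15 gives feed_rate = 0, within [-2, 7].

set feed_rate = 0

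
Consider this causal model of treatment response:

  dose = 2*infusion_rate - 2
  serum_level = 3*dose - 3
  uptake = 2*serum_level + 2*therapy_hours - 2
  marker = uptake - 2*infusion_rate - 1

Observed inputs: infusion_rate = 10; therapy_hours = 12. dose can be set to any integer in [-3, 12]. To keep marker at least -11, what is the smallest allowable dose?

Intervening on dose fixes its value directly, overriding its dependence on infusion_rate.
Substituting into the uptake equation gives uptake = 6*dose + 16.
Substituting into the marker equation gives marker = 6*dose - 5.
Require 6*dose - 5 ≥ -11, so dose ≥ -1.
The smallest integer in [-3, 12] satisfying this is -1.

dose = -1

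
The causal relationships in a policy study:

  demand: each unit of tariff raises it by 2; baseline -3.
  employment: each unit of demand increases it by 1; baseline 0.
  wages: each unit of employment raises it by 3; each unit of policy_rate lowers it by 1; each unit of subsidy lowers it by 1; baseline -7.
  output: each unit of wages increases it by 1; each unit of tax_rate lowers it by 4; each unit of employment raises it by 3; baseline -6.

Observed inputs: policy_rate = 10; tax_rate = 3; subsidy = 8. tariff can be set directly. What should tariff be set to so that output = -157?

Substituting into the employment equation gives employment = 2*tariff - 3.
So wages = 6*tariff - 34.
This gives output = 12*tariff - 61.
Solve 12*tariff - 61 = -157: tariff = (-157 + 61) / 12 = -8.

tariff = -8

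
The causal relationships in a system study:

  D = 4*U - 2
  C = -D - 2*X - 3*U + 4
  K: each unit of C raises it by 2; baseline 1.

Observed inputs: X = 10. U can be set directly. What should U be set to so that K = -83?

U = 4

Substituting into the C equation gives C = -7*U - 14.
Substituting into the K equation gives K = -14*U - 27.
Solve -14*U - 27 = -83: U = (-83 + 27) / -14 = 4.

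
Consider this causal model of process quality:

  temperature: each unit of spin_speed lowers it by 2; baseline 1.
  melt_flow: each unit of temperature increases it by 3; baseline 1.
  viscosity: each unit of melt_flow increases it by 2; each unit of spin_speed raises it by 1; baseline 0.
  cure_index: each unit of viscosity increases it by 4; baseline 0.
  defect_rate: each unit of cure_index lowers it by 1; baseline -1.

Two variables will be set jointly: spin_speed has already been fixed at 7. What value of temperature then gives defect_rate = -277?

temperature = 10

With spin_speed held at 7:
Intervening on temperature fixes its value directly, overriding its dependence on spin_speed.
Substituting into the viscosity equation gives viscosity = 6*temperature + 9.
So cure_index = 24*temperature + 36.
This gives defect_rate = -24*temperature - 37.
Solve -24*temperature - 37 = -277: temperature = (-277 + 37) / -24 = 10.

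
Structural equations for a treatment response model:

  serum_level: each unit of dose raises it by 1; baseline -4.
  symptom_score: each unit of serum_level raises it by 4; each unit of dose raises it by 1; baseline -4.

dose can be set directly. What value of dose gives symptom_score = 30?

dose = 10

Substituting into the symptom_score equation gives symptom_score = 5*dose - 20.
Solve 5*dose - 20 = 30: dose = (30 + 20) / 5 = 10.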